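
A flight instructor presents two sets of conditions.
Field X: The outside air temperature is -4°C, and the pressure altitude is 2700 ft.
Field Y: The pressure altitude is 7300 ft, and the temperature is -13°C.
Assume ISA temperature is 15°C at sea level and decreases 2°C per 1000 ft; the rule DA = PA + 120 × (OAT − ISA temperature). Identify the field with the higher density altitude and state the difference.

Field X: ISA temp = 9.6°C, deviation -13.6°C, DA = 2700 + 120 × (-13.6) = 1068 ft.
Field Y: ISA temp = 0.4°C, deviation -13.4°C, DA = 7300 + 120 × (-13.4) = 5692 ft.
Field Y is higher by 5692 − 1068 = 4624 ft.

Field Y by 4624 ft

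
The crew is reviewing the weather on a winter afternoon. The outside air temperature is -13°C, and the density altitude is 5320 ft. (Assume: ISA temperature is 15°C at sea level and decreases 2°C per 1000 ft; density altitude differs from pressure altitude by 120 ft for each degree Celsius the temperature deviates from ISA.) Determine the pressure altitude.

7000 ft

DA = PA + 120 × (OAT − (15 − 2·PA/1000)) = PA + 120·OAT − 1800 + 0.24·PA = 1.24·PA + 120·OAT − 1800.
So 1.24·PA = 5320 − 120 × (-13) + 1800 = 8680.
PA = 8680 / 1.24 = 7000 ft.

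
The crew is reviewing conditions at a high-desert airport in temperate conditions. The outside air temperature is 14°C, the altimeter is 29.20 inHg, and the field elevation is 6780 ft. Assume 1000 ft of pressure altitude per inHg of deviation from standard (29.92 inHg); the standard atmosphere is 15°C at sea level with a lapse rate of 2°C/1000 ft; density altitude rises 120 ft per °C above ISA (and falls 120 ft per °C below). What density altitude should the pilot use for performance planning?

9180 ft

Pressure altitude = 6780 + (29.92 − 29.20) × 1000 = 6780 + (+720) = 7500 ft.
ISA temperature at 7500 ft = 15 − 2 × (7500/1000) = 0°C.
ISA deviation = 14 − 0 = +14°C.
Density altitude = 7500 + 120 × (14) = 9180 ft.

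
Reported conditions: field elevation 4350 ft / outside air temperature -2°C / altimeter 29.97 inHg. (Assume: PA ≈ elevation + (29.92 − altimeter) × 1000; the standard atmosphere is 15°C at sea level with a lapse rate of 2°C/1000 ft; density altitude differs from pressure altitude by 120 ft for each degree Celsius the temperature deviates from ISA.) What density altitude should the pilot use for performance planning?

3292 ft

Pressure altitude = 4350 + (29.92 − 29.97) × 1000 = 4350 + (-50) = 4300 ft.
ISA temperature at 4300 ft = 15 − 2 × (4300/1000) = 6.4°C.
ISA deviation = -2 − 6.4 = -8.4°C.
Density altitude = 4300 + 120 × (-8.4) = 3292 ft.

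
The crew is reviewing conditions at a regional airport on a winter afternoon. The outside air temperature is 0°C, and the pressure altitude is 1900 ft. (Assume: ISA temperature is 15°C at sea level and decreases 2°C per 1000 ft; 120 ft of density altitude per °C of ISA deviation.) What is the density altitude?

ISA temperature at 1900 ft = 15 − 2 × (1900/1000) = 11.2°C.
ISA deviation = 0 − 11.2 = -11.2°C.
Density altitude = 1900 + 120 × (-11.2) = 1900 + (-1344) = 556 ft.

556 ft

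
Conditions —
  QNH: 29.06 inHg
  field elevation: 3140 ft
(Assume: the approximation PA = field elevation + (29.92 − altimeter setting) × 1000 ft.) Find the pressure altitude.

Pressure correction = (29.92 − 29.06) × 1000 = +860 ft.
Pressure altitude = 3140 + (+860) = 4000 ft.

4000 ft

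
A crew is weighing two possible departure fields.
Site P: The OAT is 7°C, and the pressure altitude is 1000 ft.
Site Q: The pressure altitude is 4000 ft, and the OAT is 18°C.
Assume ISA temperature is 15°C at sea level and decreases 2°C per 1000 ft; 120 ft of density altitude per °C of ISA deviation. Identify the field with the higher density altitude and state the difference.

Site Q by 5040 ft

Site P: ISA temp = 13°C, deviation -6°C, DA = 1000 + 120 × (-6) = 280 ft.
Site Q: ISA temp = 7°C, deviation +11°C, DA = 4000 + 120 × 11 = 5320 ft.
Site Q is higher by 5320 − 280 = 5040 ft.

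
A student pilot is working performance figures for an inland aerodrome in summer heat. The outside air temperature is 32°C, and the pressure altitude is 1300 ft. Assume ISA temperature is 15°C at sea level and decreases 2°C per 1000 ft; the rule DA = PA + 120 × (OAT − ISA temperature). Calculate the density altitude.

3652 ft

ISA temperature at 1300 ft = 15 − 2 × (1300/1000) = 12.4°C.
ISA deviation = 32 − 12.4 = +19.6°C.
Density altitude = 1300 + 120 × (19.6) = 1300 + (+2352) = 3652 ft.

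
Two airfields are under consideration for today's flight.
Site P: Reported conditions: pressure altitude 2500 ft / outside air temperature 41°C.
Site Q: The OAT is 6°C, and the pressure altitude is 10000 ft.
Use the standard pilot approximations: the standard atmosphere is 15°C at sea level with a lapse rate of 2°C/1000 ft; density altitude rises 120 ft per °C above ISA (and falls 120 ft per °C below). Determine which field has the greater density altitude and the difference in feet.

Site Q by 5100 ft

Site P: ISA temp = 10°C, deviation +31°C, DA = 2500 + 120 × 31 = 6220 ft.
Site Q: ISA temp = -5°C, deviation +11°C, DA = 10000 + 120 × 11 = 11320 ft.
Site Q is higher by 11320 − 6220 = 5100 ft.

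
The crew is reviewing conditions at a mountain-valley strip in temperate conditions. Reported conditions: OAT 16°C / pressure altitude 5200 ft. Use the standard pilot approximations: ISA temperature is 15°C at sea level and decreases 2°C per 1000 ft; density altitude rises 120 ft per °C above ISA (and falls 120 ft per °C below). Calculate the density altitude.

6568 ft

ISA temperature at 5200 ft = 15 − 2 × (5200/1000) = 4.6°C.
ISA deviation = 16 − 4.6 = +11.4°C.
Density altitude = 5200 + 120 × (11.4) = 5200 + (+1368) = 6568 ft.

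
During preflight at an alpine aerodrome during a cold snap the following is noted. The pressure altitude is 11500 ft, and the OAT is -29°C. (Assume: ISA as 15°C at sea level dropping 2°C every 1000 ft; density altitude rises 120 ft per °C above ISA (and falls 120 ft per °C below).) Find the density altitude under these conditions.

8980 ft

ISA temperature at 11500 ft = 15 − 2 × (11500/1000) = -8°C.
ISA deviation = -29 − (-8) = -21°C.
Density altitude = 11500 + 120 × (-21) = 11500 + (-2520) = 8980 ft.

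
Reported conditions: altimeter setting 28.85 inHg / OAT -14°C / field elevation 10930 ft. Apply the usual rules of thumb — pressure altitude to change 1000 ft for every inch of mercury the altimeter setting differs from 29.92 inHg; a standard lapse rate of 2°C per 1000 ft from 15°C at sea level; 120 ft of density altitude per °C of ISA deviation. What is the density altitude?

Pressure altitude = 10930 + (29.92 − 28.85) × 1000 = 10930 + (+1070) = 12000 ft.
ISA temperature at 12000 ft = 15 − 2 × (12000/1000) = -9°C.
ISA deviation = -14 − (-9) = -5°C.
Density altitude = 12000 + 120 × (-5) = 11400 ft.

11400 ft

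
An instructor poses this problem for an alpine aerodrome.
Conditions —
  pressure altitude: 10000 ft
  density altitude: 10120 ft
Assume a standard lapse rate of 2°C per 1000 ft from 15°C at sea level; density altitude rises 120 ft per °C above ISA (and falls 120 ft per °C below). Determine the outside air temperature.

-4°C

Density altitude − pressure altitude = 10120 − 10000 = +120 ft.
At 120 ft/°C that is an ISA deviation of 120/120 = +1°C.
ISA temperature at 10000 ft = 15 − 2 × (10000/1000) = -5°C.
OAT = ISA + deviation = -5 + (+1) = -4°C.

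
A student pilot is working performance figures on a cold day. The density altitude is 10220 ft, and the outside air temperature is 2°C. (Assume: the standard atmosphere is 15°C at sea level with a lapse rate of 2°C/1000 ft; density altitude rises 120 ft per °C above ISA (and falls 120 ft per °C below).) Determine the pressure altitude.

DA = PA + 120 × (OAT − (15 − 2·PA/1000)) = PA + 120·OAT − 1800 + 0.24·PA = 1.24·PA + 120·OAT − 1800.
So 1.24·PA = 10220 − 120 × 2 + 1800 = 11780.
PA = 11780 / 1.24 = 9500 ft.

9500 ft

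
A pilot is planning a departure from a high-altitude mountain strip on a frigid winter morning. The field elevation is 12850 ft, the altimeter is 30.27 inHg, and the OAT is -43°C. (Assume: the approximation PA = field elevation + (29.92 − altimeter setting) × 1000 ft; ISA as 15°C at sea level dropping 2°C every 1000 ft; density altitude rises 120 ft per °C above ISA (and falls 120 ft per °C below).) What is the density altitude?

Pressure altitude = 12850 + (29.92 − 30.27) × 1000 = 12850 + (-350) = 12500 ft.
ISA temperature at 12500 ft = 15 − 2 × (12500/1000) = -10°C.
ISA deviation = -43 − (-10) = -33°C.
Density altitude = 12500 + 120 × (-33) = 8540 ft.

8540 ft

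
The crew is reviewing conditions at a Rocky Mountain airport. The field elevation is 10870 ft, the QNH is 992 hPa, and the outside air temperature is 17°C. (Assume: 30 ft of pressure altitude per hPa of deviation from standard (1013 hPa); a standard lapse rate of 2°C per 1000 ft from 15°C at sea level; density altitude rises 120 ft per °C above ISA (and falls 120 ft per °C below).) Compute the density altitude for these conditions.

14500 ft

Pressure altitude = 10870 + (1013 − 992) × 30 = 10870 + (+630) = 11500 ft.
ISA temperature at 11500 ft = 15 − 2 × (11500/1000) = -8°C.
ISA deviation = 17 − (-8) = +25°C.
Density altitude = 11500 + 120 × (25) = 14500 ft.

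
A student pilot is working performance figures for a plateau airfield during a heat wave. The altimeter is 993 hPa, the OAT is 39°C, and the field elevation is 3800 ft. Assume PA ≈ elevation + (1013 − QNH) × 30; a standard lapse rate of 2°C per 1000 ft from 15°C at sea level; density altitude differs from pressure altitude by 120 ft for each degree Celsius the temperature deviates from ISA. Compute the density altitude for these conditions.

Pressure altitude = 3800 + (1013 − 993) × 30 = 3800 + (+600) = 4400 ft.
ISA temperature at 4400 ft = 15 − 2 × (4400/1000) = 6.2°C.
ISA deviation = 39 − 6.2 = +32.8°C.
Density altitude = 4400 + 120 × (32.8) = 8336 ft.

8336 ft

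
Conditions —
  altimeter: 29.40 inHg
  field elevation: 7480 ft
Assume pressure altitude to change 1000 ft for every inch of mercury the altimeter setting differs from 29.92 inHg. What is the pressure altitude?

Pressure correction = (29.92 − 29.40) × 1000 = +520 ft.
Pressure altitude = 7480 + (+520) = 8000 ft.

8000 ft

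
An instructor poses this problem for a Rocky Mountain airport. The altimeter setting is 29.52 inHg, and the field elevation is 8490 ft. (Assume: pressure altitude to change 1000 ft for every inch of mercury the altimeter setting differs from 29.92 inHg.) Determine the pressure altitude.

Pressure correction = (29.92 − 29.52) × 1000 = +400 ft.
Pressure altitude = 8490 + (+400) = 8890 ft.

8890 ft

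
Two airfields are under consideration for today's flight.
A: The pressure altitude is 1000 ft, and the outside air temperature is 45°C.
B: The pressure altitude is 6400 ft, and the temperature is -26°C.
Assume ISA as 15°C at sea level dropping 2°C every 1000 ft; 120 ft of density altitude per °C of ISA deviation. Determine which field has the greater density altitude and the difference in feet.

A: ISA temp = 13°C, deviation +32°C, DA = 1000 + 120 × 32 = 4840 ft.
B: ISA temp = 2.2°C, deviation -28.2°C, DA = 6400 + 120 × (-28.2) = 3016 ft.
A is higher by 4840 − 3016 = 1824 ft.

A by 1824 ft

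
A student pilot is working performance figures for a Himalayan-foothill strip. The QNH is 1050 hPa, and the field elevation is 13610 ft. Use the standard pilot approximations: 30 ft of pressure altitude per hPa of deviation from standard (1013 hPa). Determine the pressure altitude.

Pressure correction = (1013 − 1050) × 30 = -1110 ft.
Pressure altitude = 13610 + (-1110) = 12500 ft.

12500 ft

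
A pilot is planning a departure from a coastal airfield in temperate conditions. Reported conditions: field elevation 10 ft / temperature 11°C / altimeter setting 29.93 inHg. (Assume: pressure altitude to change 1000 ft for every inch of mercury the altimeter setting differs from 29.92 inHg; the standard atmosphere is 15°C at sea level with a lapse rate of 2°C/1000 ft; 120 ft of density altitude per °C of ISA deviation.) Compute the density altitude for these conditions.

Pressure altitude = 10 + (29.92 − 29.93) × 1000 = 10 + (-10) = 0 ft.
ISA temperature at 0 ft = 15 − 2 × (0/1000) = 15°C.
ISA deviation = 11 − 15 = -4°C.
Density altitude = 0 + 120 × (-4) = -480 ft.

-480 ft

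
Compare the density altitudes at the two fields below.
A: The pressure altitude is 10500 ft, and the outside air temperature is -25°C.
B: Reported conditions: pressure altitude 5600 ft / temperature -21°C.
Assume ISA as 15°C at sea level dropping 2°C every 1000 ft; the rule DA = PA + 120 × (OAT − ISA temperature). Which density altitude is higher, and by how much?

A by 5596 ft

A: ISA temp = -6°C, deviation -19°C, DA = 10500 + 120 × (-19) = 8220 ft.
B: ISA temp = 3.8°C, deviation -24.8°C, DA = 5600 + 120 × (-24.8) = 2624 ft.
A is higher by 8220 − 2624 = 5596 ft.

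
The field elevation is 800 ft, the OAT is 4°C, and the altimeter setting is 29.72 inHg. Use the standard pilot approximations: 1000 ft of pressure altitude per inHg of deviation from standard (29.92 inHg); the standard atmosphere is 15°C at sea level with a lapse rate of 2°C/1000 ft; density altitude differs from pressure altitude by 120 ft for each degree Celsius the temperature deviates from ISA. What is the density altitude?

-80 ft

Pressure altitude = 800 + (29.92 − 29.72) × 1000 = 800 + (+200) = 1000 ft.
ISA temperature at 1000 ft = 15 − 2 × (1000/1000) = 13°C.
ISA deviation = 4 − 13 = -9°C.
Density altitude = 1000 + 120 × (-9) = -80 ft.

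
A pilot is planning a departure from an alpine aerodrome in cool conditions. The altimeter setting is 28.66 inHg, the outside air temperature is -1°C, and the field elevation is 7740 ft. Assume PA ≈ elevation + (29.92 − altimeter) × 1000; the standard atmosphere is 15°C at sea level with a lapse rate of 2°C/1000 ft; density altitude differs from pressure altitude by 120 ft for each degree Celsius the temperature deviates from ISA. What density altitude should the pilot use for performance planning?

Pressure altitude = 7740 + (29.92 − 28.66) × 1000 = 7740 + (+1260) = 9000 ft.
ISA temperature at 9000 ft = 15 − 2 × (9000/1000) = -3°C.
ISA deviation = -1 − (-3) = +2°C.
Density altitude = 9000 + 120 × (2) = 9240 ft.

9240 ft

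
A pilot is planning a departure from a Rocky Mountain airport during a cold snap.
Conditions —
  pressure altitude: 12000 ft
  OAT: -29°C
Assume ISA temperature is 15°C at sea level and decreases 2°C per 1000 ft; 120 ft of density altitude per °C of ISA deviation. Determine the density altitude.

ISA temperature at 12000 ft = 15 − 2 × (12000/1000) = -9°C.
ISA deviation = -29 − (-9) = -20°C.
Density altitude = 12000 + 120 × (-20) = 12000 + (-2400) = 9600 ft.

9600 ft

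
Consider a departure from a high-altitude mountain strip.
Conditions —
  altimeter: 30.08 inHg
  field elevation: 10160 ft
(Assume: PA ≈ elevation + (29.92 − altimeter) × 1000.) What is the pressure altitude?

10000 ft

Pressure correction = (29.92 − 30.08) × 1000 = -160 ft.
Pressure altitude = 10160 + (-160) = 10000 ft.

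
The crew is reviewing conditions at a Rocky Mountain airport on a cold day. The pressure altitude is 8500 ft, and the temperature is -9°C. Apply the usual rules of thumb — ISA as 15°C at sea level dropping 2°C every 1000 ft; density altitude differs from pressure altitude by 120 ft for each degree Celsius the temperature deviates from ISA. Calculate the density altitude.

ISA temperature at 8500 ft = 15 − 2 × (8500/1000) = -2°C.
ISA deviation = -9 − (-2) = -7°C.
Density altitude = 8500 + 120 × (-7) = 8500 + (-840) = 7660 ft.

7660 ft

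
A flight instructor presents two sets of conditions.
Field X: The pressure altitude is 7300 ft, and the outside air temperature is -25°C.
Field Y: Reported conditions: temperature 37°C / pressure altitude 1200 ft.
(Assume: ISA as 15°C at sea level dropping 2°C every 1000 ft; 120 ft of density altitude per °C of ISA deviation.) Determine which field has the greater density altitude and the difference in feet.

Field X: ISA temp = 0.4°C, deviation -25.4°C, DA = 7300 + 120 × (-25.4) = 4252 ft.
Field Y: ISA temp = 12.6°C, deviation +24.4°C, DA = 1200 + 120 × 24.4 = 4128 ft.
Field X is higher by 4252 − 4128 = 124 ft.

Field X by 124 ft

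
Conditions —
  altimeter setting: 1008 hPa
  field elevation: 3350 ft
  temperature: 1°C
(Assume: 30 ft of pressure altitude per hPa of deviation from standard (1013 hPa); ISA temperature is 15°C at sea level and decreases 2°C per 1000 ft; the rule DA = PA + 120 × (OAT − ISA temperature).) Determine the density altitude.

Pressure altitude = 3350 + (1013 − 1008) × 30 = 3350 + (+150) = 3500 ft.
ISA temperature at 3500 ft = 15 − 2 × (3500/1000) = 8°C.
ISA deviation = 1 − 8 = -7°C.
Density altitude = 3500 + 120 × (-7) = 2660 ft.

2660 ft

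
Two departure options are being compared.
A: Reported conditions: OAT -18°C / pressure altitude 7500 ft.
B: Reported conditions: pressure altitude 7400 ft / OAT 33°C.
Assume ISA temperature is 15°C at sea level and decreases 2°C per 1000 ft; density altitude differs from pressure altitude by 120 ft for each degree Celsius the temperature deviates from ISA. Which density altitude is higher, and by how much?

A: ISA temp = 0°C, deviation -18°C, DA = 7500 + 120 × (-18) = 5340 ft.
B: ISA temp = 0.2°C, deviation +32.8°C, DA = 7400 + 120 × 32.8 = 11336 ft.
B is higher by 11336 − 5340 = 5996 ft.

B by 5996 ft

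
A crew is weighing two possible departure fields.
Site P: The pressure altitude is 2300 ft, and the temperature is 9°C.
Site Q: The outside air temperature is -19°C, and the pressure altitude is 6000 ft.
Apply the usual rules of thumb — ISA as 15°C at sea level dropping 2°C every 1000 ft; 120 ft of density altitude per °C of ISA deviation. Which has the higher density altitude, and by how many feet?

Site Q by 1228 ft

Site P: ISA temp = 10.4°C, deviation -1.4°C, DA = 2300 + 120 × (-1.4) = 2132 ft.
Site Q: ISA temp = 3°C, deviation -22°C, DA = 6000 + 120 × (-22) = 3360 ft.
Site Q is higher by 3360 − 2132 = 1228 ft.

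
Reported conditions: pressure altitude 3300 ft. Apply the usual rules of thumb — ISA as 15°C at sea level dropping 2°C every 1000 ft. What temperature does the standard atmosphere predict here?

ISA temperature = 15 − 2 × (3300/1000) = 15 − 6.6 = 8.4°C.

8.4°C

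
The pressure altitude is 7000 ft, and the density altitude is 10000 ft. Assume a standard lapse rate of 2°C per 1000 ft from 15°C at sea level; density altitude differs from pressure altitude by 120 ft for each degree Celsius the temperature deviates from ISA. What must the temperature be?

Density altitude − pressure altitude = 10000 − 7000 = +3000 ft.
At 120 ft/°C that is an ISA deviation of 3000/120 = +25°C.
ISA temperature at 7000 ft = 15 − 2 × (7000/1000) = 1°C.
OAT = ISA + deviation = 1 + (+25) = 26°C.

26°C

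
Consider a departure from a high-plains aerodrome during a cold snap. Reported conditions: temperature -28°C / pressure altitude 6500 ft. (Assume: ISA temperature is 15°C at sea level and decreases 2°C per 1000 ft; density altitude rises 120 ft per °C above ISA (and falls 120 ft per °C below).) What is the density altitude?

2900 ft

ISA temperature at 6500 ft = 15 − 2 × (6500/1000) = 2°C.
ISA deviation = -28 − 2 = -30°C.
Density altitude = 6500 + 120 × (-30) = 6500 + (-3600) = 2900 ft.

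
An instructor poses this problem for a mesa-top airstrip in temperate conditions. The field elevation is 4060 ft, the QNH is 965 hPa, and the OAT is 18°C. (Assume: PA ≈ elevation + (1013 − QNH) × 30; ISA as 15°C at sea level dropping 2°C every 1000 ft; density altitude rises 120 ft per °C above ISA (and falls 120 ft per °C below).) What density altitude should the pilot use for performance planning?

7180 ft

Pressure altitude = 4060 + (1013 − 965) × 30 = 4060 + (+1440) = 5500 ft.
ISA temperature at 5500 ft = 15 − 2 × (5500/1000) = 4°C.
ISA deviation = 18 − 4 = +14°C.
Density altitude = 5500 + 120 × (14) = 7180 ft.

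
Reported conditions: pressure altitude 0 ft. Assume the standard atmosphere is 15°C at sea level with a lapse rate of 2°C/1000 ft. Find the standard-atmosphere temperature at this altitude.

ISA temperature = 15 − 2 × (0/1000) = 15 − 0 = 15°C.

15°C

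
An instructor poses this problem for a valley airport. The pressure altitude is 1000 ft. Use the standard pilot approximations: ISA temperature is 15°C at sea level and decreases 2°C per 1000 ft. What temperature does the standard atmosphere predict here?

13°C

ISA temperature = 15 − 2 × (1000/1000) = 15 − 2 = 13°C.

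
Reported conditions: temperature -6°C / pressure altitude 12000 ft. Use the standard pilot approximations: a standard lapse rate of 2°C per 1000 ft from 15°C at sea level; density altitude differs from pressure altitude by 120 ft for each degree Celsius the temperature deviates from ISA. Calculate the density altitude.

ISA temperature at 12000 ft = 15 − 2 × (12000/1000) = -9°C.
ISA deviation = -6 − (-9) = +3°C.
Density altitude = 12000 + 120 × (3) = 12000 + (+360) = 12360 ft.

12360 ft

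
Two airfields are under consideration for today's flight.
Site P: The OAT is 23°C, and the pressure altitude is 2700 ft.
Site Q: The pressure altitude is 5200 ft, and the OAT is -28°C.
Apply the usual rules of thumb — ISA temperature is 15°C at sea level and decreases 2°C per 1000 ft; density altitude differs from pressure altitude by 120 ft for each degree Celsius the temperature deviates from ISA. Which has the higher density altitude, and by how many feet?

Site P: ISA temp = 9.6°C, deviation +13.4°C, DA = 2700 + 120 × 13.4 = 4308 ft.
Site Q: ISA temp = 4.6°C, deviation -32.6°C, DA = 5200 + 120 × (-32.6) = 1288 ft.
Site P is higher by 4308 − 1288 = 3020 ft.

Site P by 3020 ft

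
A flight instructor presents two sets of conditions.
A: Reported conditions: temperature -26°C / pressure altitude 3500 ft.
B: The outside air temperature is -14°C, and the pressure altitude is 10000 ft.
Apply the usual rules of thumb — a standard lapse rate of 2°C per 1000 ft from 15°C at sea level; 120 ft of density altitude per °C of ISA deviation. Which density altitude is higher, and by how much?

A: ISA temp = 8°C, deviation -34°C, DA = 3500 + 120 × (-34) = -580 ft.
B: ISA temp = -5°C, deviation -9°C, DA = 10000 + 120 × (-9) = 8920 ft.
B is higher by 8920 − (-580) = 9500 ft.

B by 9500 ft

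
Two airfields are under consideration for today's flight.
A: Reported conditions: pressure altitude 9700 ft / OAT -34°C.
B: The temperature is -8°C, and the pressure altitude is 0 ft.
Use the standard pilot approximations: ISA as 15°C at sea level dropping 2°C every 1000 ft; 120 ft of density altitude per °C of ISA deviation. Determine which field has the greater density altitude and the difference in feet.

A by 8908 ft

A: ISA temp = -4.4°C, deviation -29.6°C, DA = 9700 + 120 × (-29.6) = 6148 ft.
B: ISA temp = 15°C, deviation -23°C, DA = 0 + 120 × (-23) = -2760 ft.
A is higher by 6148 − (-2760) = 8908 ft.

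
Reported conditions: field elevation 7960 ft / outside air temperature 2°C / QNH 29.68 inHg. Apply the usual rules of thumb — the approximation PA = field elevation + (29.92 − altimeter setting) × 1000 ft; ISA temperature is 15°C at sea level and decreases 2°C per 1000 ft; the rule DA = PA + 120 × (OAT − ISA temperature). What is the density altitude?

8608 ft

Pressure altitude = 7960 + (29.92 − 29.68) × 1000 = 7960 + (+240) = 8200 ft.
ISA temperature at 8200 ft = 15 − 2 × (8200/1000) = -1.4°C.
ISA deviation = 2 − (-1.4) = +3.4°C.
Density altitude = 8200 + 120 × (3.4) = 8608 ft.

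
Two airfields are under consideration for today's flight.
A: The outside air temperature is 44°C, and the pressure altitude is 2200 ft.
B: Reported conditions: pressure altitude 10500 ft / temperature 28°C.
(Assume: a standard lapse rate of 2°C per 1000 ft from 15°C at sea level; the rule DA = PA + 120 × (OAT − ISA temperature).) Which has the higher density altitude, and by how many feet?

A: ISA temp = 10.6°C, deviation +33.4°C, DA = 2200 + 120 × 33.4 = 6208 ft.
B: ISA temp = -6°C, deviation +34°C, DA = 10500 + 120 × 34 = 14580 ft.
B is higher by 14580 − 6208 = 8372 ft.

B by 8372 ft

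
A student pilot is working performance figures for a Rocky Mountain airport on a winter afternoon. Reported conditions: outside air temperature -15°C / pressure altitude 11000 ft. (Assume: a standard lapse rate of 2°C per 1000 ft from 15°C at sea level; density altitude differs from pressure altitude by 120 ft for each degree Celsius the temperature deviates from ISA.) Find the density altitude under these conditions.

ISA temperature at 11000 ft = 15 − 2 × (11000/1000) = -7°C.
ISA deviation = -15 − (-7) = -8°C.
Density altitude = 11000 + 120 × (-8) = 11000 + (-960) = 10040 ft.

10040 ft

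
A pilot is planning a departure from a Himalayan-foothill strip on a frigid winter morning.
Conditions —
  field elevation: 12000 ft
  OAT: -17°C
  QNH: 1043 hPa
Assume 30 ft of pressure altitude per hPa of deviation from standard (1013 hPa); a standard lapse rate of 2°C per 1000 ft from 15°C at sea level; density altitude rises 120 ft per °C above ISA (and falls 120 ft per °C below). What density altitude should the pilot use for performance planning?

9924 ft

Pressure altitude = 12000 + (1013 − 1043) × 30 = 12000 + (-900) = 11100 ft.
ISA temperature at 11100 ft = 15 − 2 × (11100/1000) = -7.2°C.
ISA deviation = -17 − (-7.2) = -9.8°C.
Density altitude = 11100 + 120 × (-9.8) = 9924 ft.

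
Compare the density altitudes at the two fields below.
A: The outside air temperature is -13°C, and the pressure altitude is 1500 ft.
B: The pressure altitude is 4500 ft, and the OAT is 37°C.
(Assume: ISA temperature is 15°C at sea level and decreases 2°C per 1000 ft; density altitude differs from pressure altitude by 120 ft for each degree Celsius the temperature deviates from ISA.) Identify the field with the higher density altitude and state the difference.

B by 9720 ft

A: ISA temp = 12°C, deviation -25°C, DA = 1500 + 120 × (-25) = -1500 ft.
B: ISA temp = 6°C, deviation +31°C, DA = 4500 + 120 × 31 = 8220 ft.
B is higher by 8220 − (-1500) = 9720 ft.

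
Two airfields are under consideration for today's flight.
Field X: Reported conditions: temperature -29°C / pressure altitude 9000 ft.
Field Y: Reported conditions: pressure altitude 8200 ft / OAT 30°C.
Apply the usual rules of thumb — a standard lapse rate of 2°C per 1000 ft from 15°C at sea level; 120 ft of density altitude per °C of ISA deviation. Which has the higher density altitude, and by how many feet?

Field Y by 6088 ft

Field X: ISA temp = -3°C, deviation -26°C, DA = 9000 + 120 × (-26) = 5880 ft.
Field Y: ISA temp = -1.4°C, deviation +31.4°C, DA = 8200 + 120 × 31.4 = 11968 ft.
Field Y is higher by 11968 − 5880 = 6088 ft.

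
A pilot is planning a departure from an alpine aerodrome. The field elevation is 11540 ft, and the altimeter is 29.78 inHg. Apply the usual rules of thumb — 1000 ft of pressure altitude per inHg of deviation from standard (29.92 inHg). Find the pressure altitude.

Pressure correction = (29.92 − 29.78) × 1000 = +140 ft.
Pressure altitude = 11540 + (+140) = 11680 ft.

11680 ft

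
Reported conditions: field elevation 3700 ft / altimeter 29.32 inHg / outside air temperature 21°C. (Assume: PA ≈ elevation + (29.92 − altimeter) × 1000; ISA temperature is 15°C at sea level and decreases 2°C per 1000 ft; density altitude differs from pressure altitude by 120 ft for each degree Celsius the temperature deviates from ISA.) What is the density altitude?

Pressure altitude = 3700 + (29.92 − 29.32) × 1000 = 3700 + (+600) = 4300 ft.
ISA temperature at 4300 ft = 15 − 2 × (4300/1000) = 6.4°C.
ISA deviation = 21 − 6.4 = +14.6°C.
Density altitude = 4300 + 120 × (14.6) = 6052 ft.

6052 ft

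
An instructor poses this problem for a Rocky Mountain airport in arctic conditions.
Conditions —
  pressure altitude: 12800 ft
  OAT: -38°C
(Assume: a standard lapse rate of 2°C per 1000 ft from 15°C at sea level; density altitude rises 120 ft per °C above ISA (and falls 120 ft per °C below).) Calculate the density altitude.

ISA temperature at 12800 ft = 15 − 2 × (12800/1000) = -10.6°C.
ISA deviation = -38 − (-10.6) = -27.4°C.
Density altitude = 12800 + 120 × (-27.4) = 12800 + (-3288) = 9512 ft.

9512 ft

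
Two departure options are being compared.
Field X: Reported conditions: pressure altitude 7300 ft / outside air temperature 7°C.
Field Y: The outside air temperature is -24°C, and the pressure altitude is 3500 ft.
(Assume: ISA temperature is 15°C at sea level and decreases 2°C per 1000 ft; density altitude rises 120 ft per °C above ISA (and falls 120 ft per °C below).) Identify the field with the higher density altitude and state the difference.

Field X: ISA temp = 0.4°C, deviation +6.6°C, DA = 7300 + 120 × 6.6 = 8092 ft.
Field Y: ISA temp = 8°C, deviation -32°C, DA = 3500 + 120 × (-32) = -340 ft.
Field X is higher by 8092 − (-340) = 8432 ft.

Field X by 8432 ft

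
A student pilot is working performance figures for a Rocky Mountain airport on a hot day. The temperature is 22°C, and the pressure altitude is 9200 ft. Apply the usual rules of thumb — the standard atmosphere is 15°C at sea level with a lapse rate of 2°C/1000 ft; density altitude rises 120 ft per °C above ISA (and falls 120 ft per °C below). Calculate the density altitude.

ISA temperature at 9200 ft = 15 − 2 × (9200/1000) = -3.4°C.
ISA deviation = 22 − (-3.4) = +25.4°C.
Density altitude = 9200 + 120 × (25.4) = 9200 + (+3048) = 12248 ft.

12248 ft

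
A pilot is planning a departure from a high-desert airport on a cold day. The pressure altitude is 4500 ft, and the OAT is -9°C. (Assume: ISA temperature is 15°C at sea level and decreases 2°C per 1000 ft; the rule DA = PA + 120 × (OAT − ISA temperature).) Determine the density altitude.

ISA temperature at 4500 ft = 15 − 2 × (4500/1000) = 6°C.
ISA deviation = -9 − 6 = -15°C.
Density altitude = 4500 + 120 × (-15) = 4500 + (-1800) = 2700 ft.

2700 ft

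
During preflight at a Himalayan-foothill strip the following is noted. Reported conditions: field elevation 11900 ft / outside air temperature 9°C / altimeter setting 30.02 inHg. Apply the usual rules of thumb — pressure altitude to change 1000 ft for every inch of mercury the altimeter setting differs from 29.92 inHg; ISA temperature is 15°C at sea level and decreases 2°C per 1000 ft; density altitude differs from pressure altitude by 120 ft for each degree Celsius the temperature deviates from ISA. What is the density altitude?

13912 ft

Pressure altitude = 11900 + (29.92 − 30.02) × 1000 = 11900 + (-100) = 11800 ft.
ISA temperature at 11800 ft = 15 − 2 × (11800/1000) = -8.6°C.
ISA deviation = 9 − (-8.6) = +17.6°C.
Density altitude = 11800 + 120 × (17.6) = 13912 ft.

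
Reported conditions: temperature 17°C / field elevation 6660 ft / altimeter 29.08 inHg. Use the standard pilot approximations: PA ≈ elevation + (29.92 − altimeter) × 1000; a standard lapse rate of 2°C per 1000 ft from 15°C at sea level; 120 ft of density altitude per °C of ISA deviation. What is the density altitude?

9540 ft

Pressure altitude = 6660 + (29.92 − 29.08) × 1000 = 6660 + (+840) = 7500 ft.
ISA temperature at 7500 ft = 15 − 2 × (7500/1000) = 0°C.
ISA deviation = 17 − 0 = +17°C.
Density altitude = 7500 + 120 × (17) = 9540 ft.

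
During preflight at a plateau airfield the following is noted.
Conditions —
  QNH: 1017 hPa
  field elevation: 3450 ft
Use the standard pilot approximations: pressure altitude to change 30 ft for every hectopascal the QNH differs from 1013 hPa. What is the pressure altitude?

Pressure correction = (1013 − 1017) × 30 = -120 ft.
Pressure altitude = 3450 + (-120) = 3330 ft.

3330 ft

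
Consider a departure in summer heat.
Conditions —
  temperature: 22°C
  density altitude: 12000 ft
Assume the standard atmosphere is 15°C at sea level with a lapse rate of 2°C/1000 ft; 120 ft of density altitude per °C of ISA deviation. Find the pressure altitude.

9000 ft

DA = PA + 120 × (OAT − (15 − 2·PA/1000)) = PA + 120·OAT − 1800 + 0.24·PA = 1.24·PA + 120·OAT − 1800.
So 1.24·PA = 12000 − 120 × 22 + 1800 = 11160.
PA = 11160 / 1.24 = 9000 ft.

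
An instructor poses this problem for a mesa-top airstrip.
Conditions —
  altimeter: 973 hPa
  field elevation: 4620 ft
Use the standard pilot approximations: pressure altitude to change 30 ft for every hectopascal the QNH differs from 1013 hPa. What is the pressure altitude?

5820 ft

Pressure correction = (1013 − 973) × 30 = +1200 ft.
Pressure altitude = 4620 + (+1200) = 5820 ft.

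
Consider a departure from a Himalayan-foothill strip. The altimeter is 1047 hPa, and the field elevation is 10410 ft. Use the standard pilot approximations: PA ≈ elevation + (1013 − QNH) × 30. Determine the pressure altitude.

9390 ft

Pressure correction = (1013 − 1047) × 30 = -1020 ft.
Pressure altitude = 10410 + (-1020) = 9390 ft.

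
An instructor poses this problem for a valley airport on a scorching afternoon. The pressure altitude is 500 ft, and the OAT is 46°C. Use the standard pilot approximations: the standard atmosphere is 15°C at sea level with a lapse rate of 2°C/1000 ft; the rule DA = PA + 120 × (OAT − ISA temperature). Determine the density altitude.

4340 ft

ISA temperature at 500 ft = 15 − 2 × (500/1000) = 14°C.
ISA deviation = 46 − 14 = +32°C.
Density altitude = 500 + 120 × (32) = 500 + (+3840) = 4340 ft.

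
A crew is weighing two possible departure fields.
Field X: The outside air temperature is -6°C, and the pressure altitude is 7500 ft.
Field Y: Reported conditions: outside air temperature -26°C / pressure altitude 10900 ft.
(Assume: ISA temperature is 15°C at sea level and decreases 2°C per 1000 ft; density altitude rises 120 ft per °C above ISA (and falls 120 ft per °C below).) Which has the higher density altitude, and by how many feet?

Field X: ISA temp = 0°C, deviation -6°C, DA = 7500 + 120 × (-6) = 6780 ft.
Field Y: ISA temp = -6.8°C, deviation -19.2°C, DA = 10900 + 120 × (-19.2) = 8596 ft.
Field Y is higher by 8596 − 6780 = 1816 ft.

Field Y by 1816 ft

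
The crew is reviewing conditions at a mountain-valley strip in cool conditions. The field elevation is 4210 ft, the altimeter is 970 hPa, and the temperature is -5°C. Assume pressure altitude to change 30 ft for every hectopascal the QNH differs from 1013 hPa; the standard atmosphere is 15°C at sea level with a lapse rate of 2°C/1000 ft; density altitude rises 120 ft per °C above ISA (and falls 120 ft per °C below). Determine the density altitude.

Pressure altitude = 4210 + (1013 − 970) × 30 = 4210 + (+1290) = 5500 ft.
ISA temperature at 5500 ft = 15 − 2 × (5500/1000) = 4°C.
ISA deviation = -5 − 4 = -9°C.
Density altitude = 5500 + 120 × (-9) = 4420 ft.

4420 ft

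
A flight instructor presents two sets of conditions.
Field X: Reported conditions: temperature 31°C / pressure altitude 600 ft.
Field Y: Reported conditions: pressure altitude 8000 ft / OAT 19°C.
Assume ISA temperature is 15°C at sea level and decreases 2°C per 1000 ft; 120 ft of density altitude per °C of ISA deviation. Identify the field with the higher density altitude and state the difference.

Field X: ISA temp = 13.8°C, deviation +17.2°C, DA = 600 + 120 × 17.2 = 2664 ft.
Field Y: ISA temp = -1°C, deviation +20°C, DA = 8000 + 120 × 20 = 10400 ft.
Field Y is higher by 10400 − 2664 = 7736 ft.

Field Y by 7736 ft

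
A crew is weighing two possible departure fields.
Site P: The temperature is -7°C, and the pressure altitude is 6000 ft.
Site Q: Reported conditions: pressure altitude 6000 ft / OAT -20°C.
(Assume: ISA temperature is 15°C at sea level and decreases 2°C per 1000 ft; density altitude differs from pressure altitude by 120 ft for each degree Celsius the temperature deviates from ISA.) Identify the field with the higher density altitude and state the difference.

Site P: ISA temp = 3°C, deviation -10°C, DA = 6000 + 120 × (-10) = 4800 ft.
Site Q: ISA temp = 3°C, deviation -23°C, DA = 6000 + 120 × (-23) = 3240 ft.
Site P is higher by 4800 − 3240 = 1560 ft.

Site P by 1560 ft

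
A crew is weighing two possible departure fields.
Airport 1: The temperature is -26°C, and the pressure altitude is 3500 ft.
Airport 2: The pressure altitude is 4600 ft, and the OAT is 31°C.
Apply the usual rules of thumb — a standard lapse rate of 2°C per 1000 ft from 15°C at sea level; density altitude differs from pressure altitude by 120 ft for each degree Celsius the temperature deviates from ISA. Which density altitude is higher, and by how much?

Airport 2 by 8204 ft

Airport 1: ISA temp = 8°C, deviation -34°C, DA = 3500 + 120 × (-34) = -580 ft.
Airport 2: ISA temp = 5.8°C, deviation +25.2°C, DA = 4600 + 120 × 25.2 = 7624 ft.
Airport 2 is higher by 7624 − (-580) = 8204 ft.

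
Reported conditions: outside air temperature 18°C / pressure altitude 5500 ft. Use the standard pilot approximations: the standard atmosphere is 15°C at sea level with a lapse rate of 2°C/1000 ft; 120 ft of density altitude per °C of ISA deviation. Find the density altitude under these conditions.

7180 ft

ISA temperature at 5500 ft = 15 − 2 × (5500/1000) = 4°C.
ISA deviation = 18 − 4 = +14°C.
Density altitude = 5500 + 120 × (14) = 5500 + (+1680) = 7180 ft.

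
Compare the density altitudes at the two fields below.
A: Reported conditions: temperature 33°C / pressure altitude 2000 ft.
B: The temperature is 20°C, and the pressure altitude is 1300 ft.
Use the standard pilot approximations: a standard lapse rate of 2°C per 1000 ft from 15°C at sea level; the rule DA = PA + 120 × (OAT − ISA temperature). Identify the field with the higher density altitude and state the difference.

A: ISA temp = 11°C, deviation +22°C, DA = 2000 + 120 × 22 = 4640 ft.
B: ISA temp = 12.4°C, deviation +7.6°C, DA = 1300 + 120 × 7.6 = 2212 ft.
A is higher by 4640 − 2212 = 2428 ft.

A by 2428 ft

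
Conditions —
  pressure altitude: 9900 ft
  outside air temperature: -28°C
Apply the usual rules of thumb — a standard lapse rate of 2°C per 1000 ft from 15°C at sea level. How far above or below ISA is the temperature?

ISA temperature at 9900 ft = 15 − 2 × (9900/1000) = -4.8°C.
Deviation = OAT − ISA = -28 − (-4.8) = -23.2°C.

ISA-23.2°C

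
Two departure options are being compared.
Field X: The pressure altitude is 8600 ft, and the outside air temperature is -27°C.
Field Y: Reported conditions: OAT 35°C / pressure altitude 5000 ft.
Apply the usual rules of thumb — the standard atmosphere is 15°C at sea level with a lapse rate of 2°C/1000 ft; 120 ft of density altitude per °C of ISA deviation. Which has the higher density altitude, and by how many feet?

Field X: ISA temp = -2.2°C, deviation -24.8°C, DA = 8600 + 120 × (-24.8) = 5624 ft.
Field Y: ISA temp = 5°C, deviation +30°C, DA = 5000 + 120 × 30 = 8600 ft.
Field Y is higher by 8600 − 5624 = 2976 ft.

Field Y by 2976 ft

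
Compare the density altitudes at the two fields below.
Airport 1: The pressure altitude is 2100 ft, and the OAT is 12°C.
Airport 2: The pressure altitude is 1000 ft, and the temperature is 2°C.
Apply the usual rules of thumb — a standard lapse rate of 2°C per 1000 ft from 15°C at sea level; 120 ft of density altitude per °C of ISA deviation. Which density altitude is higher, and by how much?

Airport 1 by 2564 ft

Airport 1: ISA temp = 10.8°C, deviation +1.2°C, DA = 2100 + 120 × 1.2 = 2244 ft.
Airport 2: ISA temp = 13°C, deviation -11°C, DA = 1000 + 120 × (-11) = -320 ft.
Airport 1 is higher by 2244 − (-320) = 2564 ft.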